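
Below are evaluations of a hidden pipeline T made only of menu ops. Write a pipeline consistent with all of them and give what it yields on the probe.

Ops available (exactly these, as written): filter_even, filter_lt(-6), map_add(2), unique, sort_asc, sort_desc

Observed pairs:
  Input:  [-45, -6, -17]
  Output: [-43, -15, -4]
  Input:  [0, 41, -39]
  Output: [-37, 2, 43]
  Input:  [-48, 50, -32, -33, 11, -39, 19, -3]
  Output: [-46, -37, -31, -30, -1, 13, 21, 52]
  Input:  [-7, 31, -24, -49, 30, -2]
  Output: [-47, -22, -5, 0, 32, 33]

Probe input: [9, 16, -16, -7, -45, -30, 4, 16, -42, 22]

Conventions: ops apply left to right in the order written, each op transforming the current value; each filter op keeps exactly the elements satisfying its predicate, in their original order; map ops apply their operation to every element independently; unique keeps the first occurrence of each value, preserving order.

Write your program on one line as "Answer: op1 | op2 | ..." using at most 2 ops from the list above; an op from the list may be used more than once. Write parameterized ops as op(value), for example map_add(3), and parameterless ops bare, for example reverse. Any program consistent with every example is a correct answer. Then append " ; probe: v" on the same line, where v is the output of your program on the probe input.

map_add(2) | sort_asc ; probe: [-43, -40, -28, -14, -5, 6, 11, 18, 18, 24]

Check, running the answer program on each example:
  [-45, -6, -17] -> [-43, -4, -15] -> [-43, -15, -4]
  [0, 41, -39] -> [2, 43, -37] -> [-37, 2, 43]
  [-48, 50, -32, -33, 11, -39, 19, -3] -> [-46, 52, -30, -31, 13, -37, 21, -1] -> [-46, -37, -31, -30, -1, 13, 21, 52]
  [-7, 31, -24, -49, 30, -2] -> [-5, 33, -22, -47, 32, 0] -> [-47, -22, -5, 0, 32, 33]
  probe: [9, 16, -16, -7, -45, -30, 4, 16, -42, 22] -> [11, 18, -14, -5, -43, -28, 6, 18, -40, 24] -> [-43, -40, -28, -14, -5, 6, 11, 18, 18, 24]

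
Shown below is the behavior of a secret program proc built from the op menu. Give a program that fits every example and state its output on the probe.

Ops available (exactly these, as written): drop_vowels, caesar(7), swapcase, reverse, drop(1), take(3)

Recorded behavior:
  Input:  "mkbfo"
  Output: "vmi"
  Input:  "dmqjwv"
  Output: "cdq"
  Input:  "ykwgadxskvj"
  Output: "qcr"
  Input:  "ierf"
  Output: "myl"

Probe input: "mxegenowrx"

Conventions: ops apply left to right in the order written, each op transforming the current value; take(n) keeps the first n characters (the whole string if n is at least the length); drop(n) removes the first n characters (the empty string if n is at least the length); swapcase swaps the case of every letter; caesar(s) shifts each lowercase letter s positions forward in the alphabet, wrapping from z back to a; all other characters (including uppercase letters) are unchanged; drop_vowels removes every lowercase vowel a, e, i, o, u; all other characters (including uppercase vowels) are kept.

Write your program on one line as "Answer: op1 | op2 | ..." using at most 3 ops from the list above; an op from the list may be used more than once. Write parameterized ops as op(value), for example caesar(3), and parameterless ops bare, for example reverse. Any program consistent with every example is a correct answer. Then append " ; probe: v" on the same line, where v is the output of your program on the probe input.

reverse | caesar(7) | take(3) ; probe: "eyd"

Check, running the answer program on each example:
  "mkbfo" -> "ofbkm" -> "vmirt" -> "vmi"
  "dmqjwv" -> "vwjqmd" -> "cdqxtk" -> "cdq"
  "ykwgadxskvj" -> "jvksxdagwky" -> "qcrzekhndrf" -> "qcr"
  "ierf" -> "frei" -> "mylp" -> "myl"
  probe: "mxegenowrx" -> "xrwonegexm" -> "eydvulnlet" -> "eyd"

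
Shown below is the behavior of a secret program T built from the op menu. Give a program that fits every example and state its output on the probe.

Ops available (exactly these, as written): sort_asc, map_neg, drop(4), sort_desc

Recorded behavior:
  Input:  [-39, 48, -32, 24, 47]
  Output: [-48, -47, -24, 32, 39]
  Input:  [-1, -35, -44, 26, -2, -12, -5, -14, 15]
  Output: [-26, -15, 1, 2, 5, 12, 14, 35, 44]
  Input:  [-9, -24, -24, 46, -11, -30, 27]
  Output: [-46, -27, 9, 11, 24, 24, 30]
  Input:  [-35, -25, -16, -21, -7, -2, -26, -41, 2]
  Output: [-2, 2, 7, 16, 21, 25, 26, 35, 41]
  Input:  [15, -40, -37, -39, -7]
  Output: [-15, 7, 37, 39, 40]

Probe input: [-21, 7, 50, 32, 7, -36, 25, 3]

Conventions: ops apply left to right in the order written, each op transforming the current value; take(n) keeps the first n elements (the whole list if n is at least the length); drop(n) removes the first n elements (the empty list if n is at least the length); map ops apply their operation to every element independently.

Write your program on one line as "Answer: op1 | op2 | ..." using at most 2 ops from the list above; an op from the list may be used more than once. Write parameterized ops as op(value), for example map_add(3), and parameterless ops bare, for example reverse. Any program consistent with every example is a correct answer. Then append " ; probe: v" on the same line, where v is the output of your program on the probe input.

map_neg | sort_asc ; probe: [-50, -32, -25, -7, -7, -3, 21, 36]

Check, running the answer program on each example:
  [-39, 48, -32, 24, 47] -> [39, -48, 32, -24, -47] -> [-48, -47, -24, 32, 39]
  [-1, -35, -44, 26, -2, -12, -5, -14, 15] -> [1, 35, 44, -26, 2, 12, 5, 14, -15] -> [-26, -15, 1, 2, 5, 12, 14, 35, 44]
  [-9, -24, -24, 46, -11, -30, 27] -> [9, 24, 24, -46, 11, 30, -27] -> [-46, -27, 9, 11, 24, 24, 30]
  [-35, -25, -16, -21, -7, -2, -26, -41, 2] -> [35, 25, 16, 21, 7, 2, 26, 41, -2] -> [-2, 2, 7, 16, 21, 25, 26, 35, 41]
  [15, -40, -37, -39, -7] -> [-15, 40, 37, 39, 7] -> [-15, 7, 37, 39, 40]
  probe: [-21, 7, 50, 32, 7, -36, 25, 3] -> [21, -7, -50, -32, -7, 36, -25, -3] -> [-50, -32, -25, -7, -7, -3, 21, 36]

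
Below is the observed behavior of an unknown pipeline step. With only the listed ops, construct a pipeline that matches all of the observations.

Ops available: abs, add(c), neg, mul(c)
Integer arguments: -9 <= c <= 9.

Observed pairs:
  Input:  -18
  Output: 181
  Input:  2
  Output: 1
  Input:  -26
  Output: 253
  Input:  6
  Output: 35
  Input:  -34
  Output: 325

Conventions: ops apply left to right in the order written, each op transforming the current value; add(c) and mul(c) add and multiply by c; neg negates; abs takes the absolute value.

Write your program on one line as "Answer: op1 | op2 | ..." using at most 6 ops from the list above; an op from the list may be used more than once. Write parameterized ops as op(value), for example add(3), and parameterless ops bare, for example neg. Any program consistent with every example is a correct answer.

mul(-9) | neg | add(-8) | add(-5) | add(-6) | abs

Check, running the answer program on each example:
  -18 -> 162 -> -162 -> -170 -> -175 -> -181 -> 181
  2 -> -18 -> 18 -> 10 -> 5 -> -1 -> 1
  -26 -> 234 -> -234 -> -242 -> -247 -> -253 -> 253
  6 -> -54 -> 54 -> 46 -> 41 -> 35 -> 35
  -34 -> 306 -> -306 -> -314 -> -319 -> -325 -> 325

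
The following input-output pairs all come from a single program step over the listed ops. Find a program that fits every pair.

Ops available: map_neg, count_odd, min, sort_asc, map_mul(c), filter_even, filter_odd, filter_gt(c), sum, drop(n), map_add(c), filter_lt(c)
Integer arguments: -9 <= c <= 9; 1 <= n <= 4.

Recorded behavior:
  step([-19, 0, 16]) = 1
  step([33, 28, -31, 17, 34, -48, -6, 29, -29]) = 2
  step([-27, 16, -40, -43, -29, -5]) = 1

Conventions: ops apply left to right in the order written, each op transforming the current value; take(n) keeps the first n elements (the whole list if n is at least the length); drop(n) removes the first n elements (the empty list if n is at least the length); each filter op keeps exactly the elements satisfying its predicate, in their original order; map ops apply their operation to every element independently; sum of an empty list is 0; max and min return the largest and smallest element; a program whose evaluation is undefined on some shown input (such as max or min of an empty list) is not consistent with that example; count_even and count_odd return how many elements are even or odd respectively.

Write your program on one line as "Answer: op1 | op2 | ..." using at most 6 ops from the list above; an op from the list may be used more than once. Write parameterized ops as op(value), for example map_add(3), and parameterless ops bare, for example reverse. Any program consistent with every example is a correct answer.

filter_gt(1) | map_mul(-9) | filter_even | map_add(-3) | count_odd

Check, running the answer program on each example:
  [-19, 0, 16] -> [16] -> [-144] -> [-144] -> [-147] -> 1
  [33, 28, -31, 17, 34, -48, -6, 29, -29] -> [33, 28, 17, 34, 29] -> [-297, -252, -153, -306, -261] -> [-252, -306] -> [-255, -309] -> 2
  [-27, 16, -40, -43, -29, -5] -> [16] -> [-144] -> [-144] -> [-147] -> 1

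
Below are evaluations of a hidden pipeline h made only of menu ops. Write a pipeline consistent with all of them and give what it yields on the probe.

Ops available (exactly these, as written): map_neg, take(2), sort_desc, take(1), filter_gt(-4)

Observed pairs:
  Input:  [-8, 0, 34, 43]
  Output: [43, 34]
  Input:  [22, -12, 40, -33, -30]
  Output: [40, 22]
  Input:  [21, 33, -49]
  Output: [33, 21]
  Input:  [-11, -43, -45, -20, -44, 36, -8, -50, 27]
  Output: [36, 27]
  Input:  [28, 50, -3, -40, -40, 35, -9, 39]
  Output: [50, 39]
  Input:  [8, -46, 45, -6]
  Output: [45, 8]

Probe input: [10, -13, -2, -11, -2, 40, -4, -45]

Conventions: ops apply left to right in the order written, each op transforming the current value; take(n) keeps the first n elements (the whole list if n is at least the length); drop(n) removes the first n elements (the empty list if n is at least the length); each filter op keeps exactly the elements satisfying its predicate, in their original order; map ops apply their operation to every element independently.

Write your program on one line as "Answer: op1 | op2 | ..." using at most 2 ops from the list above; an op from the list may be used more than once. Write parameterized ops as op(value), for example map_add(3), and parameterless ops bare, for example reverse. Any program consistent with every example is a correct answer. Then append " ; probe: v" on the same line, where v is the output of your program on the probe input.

sort_desc | take(2) ; probe: [40, 10]

Check, running the answer program on each example:
  [-8, 0, 34, 43] -> [43, 34, 0, -8] -> [43, 34]
  [22, -12, 40, -33, -30] -> [40, 22, -12, -30, -33] -> [40, 22]
  [21, 33, -49] -> [33, 21, -49] -> [33, 21]
  [-11, -43, -45, -20, -44, 36, -8, -50, 27] -> [36, 27, -8, -11, -20, -43, -44, -45, -50] -> [36, 27]
  [28, 50, -3, -40, -40, 35, -9, 39] -> [50, 39, 35, 28, -3, -9, -40, -40] -> [50, 39]
  [8, -46, 45, -6] -> [45, 8, -6, -46] -> [45, 8]
  probe: [10, -13, -2, -11, -2, 40, -4, -45] -> [40, 10, -2, -2, -4, -11, -13, -45] -> [40, 10]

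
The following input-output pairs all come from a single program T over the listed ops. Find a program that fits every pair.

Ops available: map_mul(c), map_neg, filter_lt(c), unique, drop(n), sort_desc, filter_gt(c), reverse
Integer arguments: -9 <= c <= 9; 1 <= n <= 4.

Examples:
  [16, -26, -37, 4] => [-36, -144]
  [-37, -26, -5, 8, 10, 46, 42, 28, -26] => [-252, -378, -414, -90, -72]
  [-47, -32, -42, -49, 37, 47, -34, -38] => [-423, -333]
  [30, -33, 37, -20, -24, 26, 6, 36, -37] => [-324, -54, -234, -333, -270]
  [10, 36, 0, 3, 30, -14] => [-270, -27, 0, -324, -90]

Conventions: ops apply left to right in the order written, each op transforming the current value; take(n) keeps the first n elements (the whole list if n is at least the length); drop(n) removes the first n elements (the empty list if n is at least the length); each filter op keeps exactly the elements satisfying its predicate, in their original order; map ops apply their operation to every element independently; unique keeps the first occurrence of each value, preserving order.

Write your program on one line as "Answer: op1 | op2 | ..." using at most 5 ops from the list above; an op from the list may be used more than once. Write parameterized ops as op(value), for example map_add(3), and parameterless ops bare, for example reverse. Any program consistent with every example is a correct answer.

map_mul(-9) | filter_lt(2) | map_mul(-1) | reverse | map_neg

Check, running the answer program on each example:
  [16, -26, -37, 4] -> [-144, 234, 333, -36] -> [-144, -36] -> [144, 36] -> [36, 144] -> [-36, -144]
  [-37, -26, -5, 8, 10, 46, 42, 28, -26] -> [333, 234, 45, -72, -90, -414, -378, -252, 234] -> [-72, -90, -414, -378, -252] -> [72, 90, 414, 378, 252] -> [252, 378, 414, 90, 72] -> [-252, -378, -414, -90, -72]
  [-47, -32, -42, -49, 37, 47, -34, -38] -> [423, 288, 378, 441, -333, -423, 306, 342] -> [-333, -423] -> [333, 423] -> [423, 333] -> [-423, -333]
  [30, -33, 37, -20, -24, 26, 6, 36, -37] -> [-270, 297, -333, 180, 216, -234, -54, -324, 333] -> [-270, -333, -234, -54, -324] -> [270, 333, 234, 54, 324] -> [324, 54, 234, 333, 270] -> [-324, -54, -234, -333, -270]
  [10, 36, 0, 3, 30, -14] -> [-90, -324, 0, -27, -270, 126] -> [-90, -324, 0, -27, -270] -> [90, 324, 0, 27, 270] -> [270, 27, 0, 324, 90] -> [-270, -27, 0, -324, -90]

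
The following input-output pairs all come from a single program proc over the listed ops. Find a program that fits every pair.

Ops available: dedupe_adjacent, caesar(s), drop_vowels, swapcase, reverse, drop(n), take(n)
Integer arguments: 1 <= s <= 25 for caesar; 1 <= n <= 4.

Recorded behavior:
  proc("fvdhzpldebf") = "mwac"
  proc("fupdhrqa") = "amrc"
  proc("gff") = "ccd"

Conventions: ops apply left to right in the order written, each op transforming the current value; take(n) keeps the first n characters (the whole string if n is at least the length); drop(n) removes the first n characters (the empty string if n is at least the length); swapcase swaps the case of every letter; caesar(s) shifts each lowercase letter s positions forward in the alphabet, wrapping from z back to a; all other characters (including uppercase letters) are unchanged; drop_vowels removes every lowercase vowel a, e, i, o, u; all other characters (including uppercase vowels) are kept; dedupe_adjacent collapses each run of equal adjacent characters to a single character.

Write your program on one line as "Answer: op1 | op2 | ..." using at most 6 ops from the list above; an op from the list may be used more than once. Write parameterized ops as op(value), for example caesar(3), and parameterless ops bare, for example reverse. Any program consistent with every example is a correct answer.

caesar(13) | drop_vowels | take(4) | reverse | caesar(10)

Check, running the answer program on each example:
  "fvdhzpldebf" -> "siqumcyqros" -> "sqmcyqrs" -> "sqmc" -> "cmqs" -> "mwac"
  "fupdhrqa" -> "shcquedn" -> "shcqdn" -> "shcq" -> "qchs" -> "amrc"
  "gff" -> "tss" -> "tss" -> "tss" -> "sst" -> "ccd"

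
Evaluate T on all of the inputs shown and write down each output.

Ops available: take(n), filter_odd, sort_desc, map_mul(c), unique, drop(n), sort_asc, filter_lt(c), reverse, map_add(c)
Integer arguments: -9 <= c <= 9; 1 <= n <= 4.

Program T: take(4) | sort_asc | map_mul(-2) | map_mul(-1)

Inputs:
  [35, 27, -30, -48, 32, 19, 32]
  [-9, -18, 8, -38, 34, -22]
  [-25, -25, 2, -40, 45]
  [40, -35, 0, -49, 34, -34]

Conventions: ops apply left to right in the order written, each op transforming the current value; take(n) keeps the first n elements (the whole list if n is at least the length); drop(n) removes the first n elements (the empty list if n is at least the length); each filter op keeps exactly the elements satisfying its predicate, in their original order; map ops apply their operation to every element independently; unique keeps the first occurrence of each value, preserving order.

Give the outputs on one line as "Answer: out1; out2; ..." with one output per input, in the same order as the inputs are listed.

Execution, op by op:
  [35, 27, -30, -48, 32, 19, 32] -> [35, 27, -30, -48] -> [-48, -30, 27, 35] -> [96, 60, -54, -70] -> [-96, -60, 54, 70]
  [-9, -18, 8, -38, 34, -22] -> [-9, -18, 8, -38] -> [-38, -18, -9, 8] -> [76, 36, 18, -16] -> [-76, -36, -18, 16]
  [-25, -25, 2, -40, 45] -> [-25, -25, 2, -40] -> [-40, -25, -25, 2] -> [80, 50, 50, -4] -> [-80, -50, -50, 4]
  [40, -35, 0, -49, 34, -34] -> [40, -35, 0, -49] -> [-49, -35, 0, 40] -> [98, 70, 0, -80] -> [-98, -70, 0, 80]

[-96, -60, 54, 70]; [-76, -36, -18, 16]; [-80, -50, -50, 4]; [-98, -70, 0, 80]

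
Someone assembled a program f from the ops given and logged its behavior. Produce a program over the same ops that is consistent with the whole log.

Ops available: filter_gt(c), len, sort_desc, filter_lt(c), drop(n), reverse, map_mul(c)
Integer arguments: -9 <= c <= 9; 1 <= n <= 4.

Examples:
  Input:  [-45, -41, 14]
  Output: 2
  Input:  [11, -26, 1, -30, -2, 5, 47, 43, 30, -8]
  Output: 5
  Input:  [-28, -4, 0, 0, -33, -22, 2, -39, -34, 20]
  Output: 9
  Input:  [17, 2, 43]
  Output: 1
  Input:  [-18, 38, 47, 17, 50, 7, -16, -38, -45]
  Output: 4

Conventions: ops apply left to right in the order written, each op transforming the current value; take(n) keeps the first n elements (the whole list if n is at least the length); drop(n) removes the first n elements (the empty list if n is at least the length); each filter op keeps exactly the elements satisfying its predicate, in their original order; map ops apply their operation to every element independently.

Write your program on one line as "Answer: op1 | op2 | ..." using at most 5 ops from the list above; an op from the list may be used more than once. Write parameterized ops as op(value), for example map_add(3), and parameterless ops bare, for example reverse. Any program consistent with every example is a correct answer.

filter_lt(5) | reverse | map_mul(2) | reverse | len

Check, running the answer program on each example:
  [-45, -41, 14] -> [-45, -41] -> [-41, -45] -> [-82, -90] -> [-90, -82] -> 2
  [11, -26, 1, -30, -2, 5, 47, 43, 30, -8] -> [-26, 1, -30, -2, -8] -> [-8, -2, -30, 1, -26] -> [-16, -4, -60, 2, -52] -> [-52, 2, -60, -4, -16] -> 5
  [-28, -4, 0, 0, -33, -22, 2, -39, -34, 20] -> [-28, -4, 0, 0, -33, -22, 2, -39, -34] -> [-34, -39, 2, -22, -33, 0, 0, -4, -28] -> [-68, -78, 4, -44, -66, 0, 0, -8, -56] -> [-56, -8, 0, 0, -66, -44, 4, -78, -68] -> 9
  [17, 2, 43] -> [2] -> [2] -> [4] -> [4] -> 1
  [-18, 38, 47, 17, 50, 7, -16, -38, -45] -> [-18, -16, -38, -45] -> [-45, -38, -16, -18] -> [-90, -76, -32, -36] -> [-36, -32, -76, -90] -> 4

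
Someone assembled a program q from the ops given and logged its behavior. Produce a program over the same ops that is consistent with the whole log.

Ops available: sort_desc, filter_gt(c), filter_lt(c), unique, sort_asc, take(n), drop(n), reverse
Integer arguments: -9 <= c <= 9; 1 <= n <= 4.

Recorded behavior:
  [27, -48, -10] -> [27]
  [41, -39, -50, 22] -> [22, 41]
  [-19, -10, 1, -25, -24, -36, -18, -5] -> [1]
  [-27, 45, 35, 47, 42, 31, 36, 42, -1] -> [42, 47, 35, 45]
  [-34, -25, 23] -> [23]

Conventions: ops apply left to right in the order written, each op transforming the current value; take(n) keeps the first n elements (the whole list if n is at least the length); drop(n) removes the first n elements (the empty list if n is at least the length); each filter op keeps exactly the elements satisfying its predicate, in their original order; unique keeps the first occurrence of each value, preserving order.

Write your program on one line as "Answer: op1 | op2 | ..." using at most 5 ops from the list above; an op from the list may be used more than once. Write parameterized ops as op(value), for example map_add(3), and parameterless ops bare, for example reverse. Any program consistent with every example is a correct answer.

filter_gt(0) | unique | take(4) | reverse

Check, running the answer program on each example:
  [27, -48, -10] -> [27] -> [27] -> [27] -> [27]
  [41, -39, -50, 22] -> [41, 22] -> [41, 22] -> [41, 22] -> [22, 41]
  [-19, -10, 1, -25, -24, -36, -18, -5] -> [1] -> [1] -> [1] -> [1]
  [-27, 45, 35, 47, 42, 31, 36, 42, -1] -> [45, 35, 47, 42, 31, 36, 42] -> [45, 35, 47, 42, 31, 36] -> [45, 35, 47, 42] -> [42, 47, 35, 45]
  [-34, -25, 23] -> [23] -> [23] -> [23] -> [23]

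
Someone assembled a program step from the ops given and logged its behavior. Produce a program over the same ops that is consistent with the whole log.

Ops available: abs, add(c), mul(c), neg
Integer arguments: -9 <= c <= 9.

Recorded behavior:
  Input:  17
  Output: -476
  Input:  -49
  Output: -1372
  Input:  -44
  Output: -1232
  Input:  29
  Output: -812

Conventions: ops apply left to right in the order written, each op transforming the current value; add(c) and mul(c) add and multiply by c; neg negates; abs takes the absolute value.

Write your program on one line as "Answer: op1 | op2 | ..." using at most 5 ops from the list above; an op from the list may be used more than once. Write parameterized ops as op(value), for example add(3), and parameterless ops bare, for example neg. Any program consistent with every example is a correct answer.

mul(4) | mul(-7) | abs | neg

Check, running the answer program on each example:
  17 -> 68 -> -476 -> 476 -> -476
  -49 -> -196 -> 1372 -> 1372 -> -1372
  -44 -> -176 -> 1232 -> 1232 -> -1232
  29 -> 116 -> -812 -> 812 -> -812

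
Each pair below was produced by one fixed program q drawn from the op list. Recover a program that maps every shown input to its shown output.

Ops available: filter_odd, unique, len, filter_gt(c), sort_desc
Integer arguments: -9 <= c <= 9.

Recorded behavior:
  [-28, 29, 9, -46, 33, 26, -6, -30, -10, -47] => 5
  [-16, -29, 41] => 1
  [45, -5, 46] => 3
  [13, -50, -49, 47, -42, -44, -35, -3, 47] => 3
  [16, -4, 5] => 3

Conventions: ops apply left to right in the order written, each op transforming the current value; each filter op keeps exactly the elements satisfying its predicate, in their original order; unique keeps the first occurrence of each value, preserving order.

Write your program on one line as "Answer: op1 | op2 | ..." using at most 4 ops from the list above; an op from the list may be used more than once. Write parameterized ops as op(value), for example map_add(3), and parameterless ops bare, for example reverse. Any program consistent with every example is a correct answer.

unique | sort_desc | filter_gt(-7) | len

Check, running the answer program on each example:
  [-28, 29, 9, -46, 33, 26, -6, -30, -10, -47] -> [-28, 29, 9, -46, 33, 26, -6, -30, -10, -47] -> [33, 29, 26, 9, -6, -10, -28, -30, -46, -47] -> [33, 29, 26, 9, -6] -> 5
  [-16, -29, 41] -> [-16, -29, 41] -> [41, -16, -29] -> [41] -> 1
  [45, -5, 46] -> [45, -5, 46] -> [46, 45, -5] -> [46, 45, -5] -> 3
  [13, -50, -49, 47, -42, -44, -35, -3, 47] -> [13, -50, -49, 47, -42, -44, -35, -3] -> [47, 13, -3, -35, -42, -44, -49, -50] -> [47, 13, -3] -> 3
  [16, -4, 5] -> [16, -4, 5] -> [16, 5, -4] -> [16, 5, -4] -> 3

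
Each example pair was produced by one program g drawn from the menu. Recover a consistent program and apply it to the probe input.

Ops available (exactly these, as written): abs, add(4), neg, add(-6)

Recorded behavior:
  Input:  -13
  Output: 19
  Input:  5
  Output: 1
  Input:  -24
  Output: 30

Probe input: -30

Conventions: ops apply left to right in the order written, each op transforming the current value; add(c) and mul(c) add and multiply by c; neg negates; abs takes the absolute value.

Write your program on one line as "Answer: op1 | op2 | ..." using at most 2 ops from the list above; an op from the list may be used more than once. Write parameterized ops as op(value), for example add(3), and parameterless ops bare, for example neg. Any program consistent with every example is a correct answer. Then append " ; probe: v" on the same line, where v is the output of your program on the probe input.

add(-6) | abs ; probe: 36

Check, running the answer program on each example:
  -13 -> -19 -> 19
  5 -> -1 -> 1
  -24 -> -30 -> 30
  probe: -30 -> -36 -> 36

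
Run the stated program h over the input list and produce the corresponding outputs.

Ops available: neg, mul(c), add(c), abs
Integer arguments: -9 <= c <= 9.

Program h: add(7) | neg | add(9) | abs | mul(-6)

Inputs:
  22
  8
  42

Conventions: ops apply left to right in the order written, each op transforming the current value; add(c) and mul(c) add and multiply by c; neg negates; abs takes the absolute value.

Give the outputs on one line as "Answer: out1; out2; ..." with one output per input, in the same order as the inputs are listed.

Execution, op by op:
  22 -> 29 -> -29 -> -20 -> 20 -> -120
  8 -> 15 -> -15 -> -6 -> 6 -> -36
  42 -> 49 -> -49 -> -40 -> 40 -> -240

-120; -36; -240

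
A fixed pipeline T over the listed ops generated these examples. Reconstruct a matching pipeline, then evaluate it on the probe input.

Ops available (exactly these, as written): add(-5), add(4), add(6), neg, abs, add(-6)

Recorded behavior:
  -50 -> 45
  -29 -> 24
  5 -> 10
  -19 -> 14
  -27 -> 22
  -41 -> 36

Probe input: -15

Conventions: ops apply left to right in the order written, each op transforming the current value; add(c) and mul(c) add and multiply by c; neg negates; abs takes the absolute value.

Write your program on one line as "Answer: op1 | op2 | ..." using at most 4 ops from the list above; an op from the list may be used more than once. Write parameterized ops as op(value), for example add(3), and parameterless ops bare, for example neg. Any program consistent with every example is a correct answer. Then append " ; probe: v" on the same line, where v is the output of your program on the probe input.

neg | add(-5) | abs ; probe: 10

Check, running the answer program on each example:
  -50 -> 50 -> 45 -> 45
  -29 -> 29 -> 24 -> 24
  5 -> -5 -> -10 -> 10
  -19 -> 19 -> 14 -> 14
  -27 -> 27 -> 22 -> 22
  -41 -> 41 -> 36 -> 36
  probe: -15 -> 15 -> 10 -> 10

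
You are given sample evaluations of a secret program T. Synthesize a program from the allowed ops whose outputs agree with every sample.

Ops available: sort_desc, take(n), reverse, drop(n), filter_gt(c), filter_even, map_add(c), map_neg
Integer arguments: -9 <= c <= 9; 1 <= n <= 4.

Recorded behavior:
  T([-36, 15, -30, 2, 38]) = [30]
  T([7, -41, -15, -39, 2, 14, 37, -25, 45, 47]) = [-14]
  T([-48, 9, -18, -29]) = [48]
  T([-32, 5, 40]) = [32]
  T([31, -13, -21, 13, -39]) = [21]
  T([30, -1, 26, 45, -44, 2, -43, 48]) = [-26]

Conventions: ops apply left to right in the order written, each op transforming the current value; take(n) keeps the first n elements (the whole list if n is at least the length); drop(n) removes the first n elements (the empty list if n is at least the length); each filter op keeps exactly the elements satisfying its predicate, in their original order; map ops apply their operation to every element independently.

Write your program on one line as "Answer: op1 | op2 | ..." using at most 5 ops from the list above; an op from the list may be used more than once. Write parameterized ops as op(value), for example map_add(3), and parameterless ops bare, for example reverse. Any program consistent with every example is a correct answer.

sort_desc | take(4) | reverse | map_neg | take(1)

Check, running the answer program on each example:
  [-36, 15, -30, 2, 38] -> [38, 15, 2, -30, -36] -> [38, 15, 2, -30] -> [-30, 2, 15, 38] -> [30, -2, -15, -38] -> [30]
  [7, -41, -15, -39, 2, 14, 37, -25, 45, 47] -> [47, 45, 37, 14, 7, 2, -15, -25, -39, -41] -> [47, 45, 37, 14] -> [14, 37, 45, 47] -> [-14, -37, -45, -47] -> [-14]
  [-48, 9, -18, -29] -> [9, -18, -29, -48] -> [9, -18, -29, -48] -> [-48, -29, -18, 9] -> [48, 29, 18, -9] -> [48]
  [-32, 5, 40] -> [40, 5, -32] -> [40, 5, -32] -> [-32, 5, 40] -> [32, -5, -40] -> [32]
  [31, -13, -21, 13, -39] -> [31, 13, -13, -21, -39] -> [31, 13, -13, -21] -> [-21, -13, 13, 31] -> [21, 13, -13, -31] -> [21]
  [30, -1, 26, 45, -44, 2, -43, 48] -> [48, 45, 30, 26, 2, -1, -43, -44] -> [48, 45, 30, 26] -> [26, 30, 45, 48] -> [-26, -30, -45, -48] -> [-26]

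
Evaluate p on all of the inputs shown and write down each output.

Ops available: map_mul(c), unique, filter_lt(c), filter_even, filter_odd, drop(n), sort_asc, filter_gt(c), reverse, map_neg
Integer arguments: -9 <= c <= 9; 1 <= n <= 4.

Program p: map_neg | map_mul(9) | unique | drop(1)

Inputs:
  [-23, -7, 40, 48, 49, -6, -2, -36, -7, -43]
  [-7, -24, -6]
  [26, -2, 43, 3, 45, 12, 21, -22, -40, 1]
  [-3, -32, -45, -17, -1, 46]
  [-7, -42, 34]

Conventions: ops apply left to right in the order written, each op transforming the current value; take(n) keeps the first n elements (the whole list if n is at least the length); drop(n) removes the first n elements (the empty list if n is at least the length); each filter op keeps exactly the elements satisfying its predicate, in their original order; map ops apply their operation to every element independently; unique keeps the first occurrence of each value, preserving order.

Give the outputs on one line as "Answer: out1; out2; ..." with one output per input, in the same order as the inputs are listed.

Execution, op by op:
  [-23, -7, 40, 48, 49, -6, -2, -36, -7, -43] -> [23, 7, -40, -48, -49, 6, 2, 36, 7, 43] -> [207, 63, -360, -432, -441, 54, 18, 324, 63, 387] -> [207, 63, -360, -432, -441, 54, 18, 324, 387] -> [63, -360, -432, -441, 54, 18, 324, 387]
  [-7, -24, -6] -> [7, 24, 6] -> [63, 216, 54] -> [63, 216, 54] -> [216, 54]
  [26, -2, 43, 3, 45, 12, 21, -22, -40, 1] -> [-26, 2, -43, -3, -45, -12, -21, 22, 40, -1] -> [-234, 18, -387, -27, -405, -108, -189, 198, 360, -9] -> [-234, 18, -387, -27, -405, -108, -189, 198, 360, -9] -> [18, -387, -27, -405, -108, -189, 198, 360, -9]
  [-3, -32, -45, -17, -1, 46] -> [3, 32, 45, 17, 1, -46] -> [27, 288, 405, 153, 9, -414] -> [27, 288, 405, 153, 9, -414] -> [288, 405, 153, 9, -414]
  [-7, -42, 34] -> [7, 42, -34] -> [63, 378, -306] -> [63, 378, -306] -> [378, -306]

[63, -360, -432, -441, 54, 18, 324, 387]; [216, 54]; [18, -387, -27, -405, -108, -189, 198, 360, -9]; [288, 405, 153, 9, -414]; [378, -306]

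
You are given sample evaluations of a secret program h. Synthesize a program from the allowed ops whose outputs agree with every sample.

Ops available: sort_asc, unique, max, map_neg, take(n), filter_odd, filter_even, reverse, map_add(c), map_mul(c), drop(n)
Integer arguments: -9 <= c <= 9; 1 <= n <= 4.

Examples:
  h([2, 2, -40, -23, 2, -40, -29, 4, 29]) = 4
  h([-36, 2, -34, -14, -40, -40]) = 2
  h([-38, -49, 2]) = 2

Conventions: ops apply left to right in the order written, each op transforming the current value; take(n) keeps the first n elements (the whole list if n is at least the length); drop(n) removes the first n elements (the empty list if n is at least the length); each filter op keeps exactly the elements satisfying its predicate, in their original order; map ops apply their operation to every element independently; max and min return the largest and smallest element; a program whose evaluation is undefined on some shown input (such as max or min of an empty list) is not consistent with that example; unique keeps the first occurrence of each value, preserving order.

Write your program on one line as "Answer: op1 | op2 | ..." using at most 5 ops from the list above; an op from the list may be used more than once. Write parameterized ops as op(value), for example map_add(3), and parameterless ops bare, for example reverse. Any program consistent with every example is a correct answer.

sort_asc | filter_even | drop(1) | max

Check, running the answer program on each example:
  [2, 2, -40, -23, 2, -40, -29, 4, 29] -> [-40, -40, -29, -23, 2, 2, 2, 4, 29] -> [-40, -40, 2, 2, 2, 4] -> [-40, 2, 2, 2, 4] -> 4
  [-36, 2, -34, -14, -40, -40] -> [-40, -40, -36, -34, -14, 2] -> [-40, -40, -36, -34, -14, 2] -> [-40, -36, -34, -14, 2] -> 2
  [-38, -49, 2] -> [-49, -38, 2] -> [-38, 2] -> [2] -> 2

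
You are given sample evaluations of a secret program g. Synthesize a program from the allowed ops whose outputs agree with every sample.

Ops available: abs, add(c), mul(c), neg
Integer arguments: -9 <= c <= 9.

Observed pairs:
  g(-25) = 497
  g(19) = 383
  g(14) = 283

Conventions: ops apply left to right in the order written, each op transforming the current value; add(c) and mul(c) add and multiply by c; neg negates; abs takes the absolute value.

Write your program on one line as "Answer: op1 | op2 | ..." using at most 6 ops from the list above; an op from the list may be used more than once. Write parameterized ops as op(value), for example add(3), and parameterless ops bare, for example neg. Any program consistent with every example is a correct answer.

mul(-5) | mul(4) | neg | add(3) | abs

Check, running the answer program on each example:
  -25 -> 125 -> 500 -> -500 -> -497 -> 497
  19 -> -95 -> -380 -> 380 -> 383 -> 383
  14 -> -70 -> -280 -> 280 -> 283 -> 283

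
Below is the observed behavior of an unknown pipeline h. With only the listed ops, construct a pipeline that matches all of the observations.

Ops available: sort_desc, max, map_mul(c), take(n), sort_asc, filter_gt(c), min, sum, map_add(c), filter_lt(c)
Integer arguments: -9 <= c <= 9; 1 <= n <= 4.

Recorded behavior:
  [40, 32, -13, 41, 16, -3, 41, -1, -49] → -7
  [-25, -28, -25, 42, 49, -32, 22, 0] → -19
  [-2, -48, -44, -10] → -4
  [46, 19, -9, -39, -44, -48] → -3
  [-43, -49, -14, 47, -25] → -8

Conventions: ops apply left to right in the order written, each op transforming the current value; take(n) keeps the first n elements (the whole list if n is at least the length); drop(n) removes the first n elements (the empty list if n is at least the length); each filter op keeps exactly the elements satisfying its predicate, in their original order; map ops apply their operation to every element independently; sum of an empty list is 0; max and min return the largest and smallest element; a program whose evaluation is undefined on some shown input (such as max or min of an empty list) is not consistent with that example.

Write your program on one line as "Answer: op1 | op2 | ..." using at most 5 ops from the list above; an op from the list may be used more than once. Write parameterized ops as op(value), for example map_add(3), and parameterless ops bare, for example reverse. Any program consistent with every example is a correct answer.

map_add(6) | filter_lt(1) | sort_desc | max

Check, running the answer program on each example:
  [40, 32, -13, 41, 16, -3, 41, -1, -49] -> [46, 38, -7, 47, 22, 3, 47, 5, -43] -> [-7, -43] -> [-7, -43] -> -7
  [-25, -28, -25, 42, 49, -32, 22, 0] -> [-19, -22, -19, 48, 55, -26, 28, 6] -> [-19, -22, -19, -26] -> [-19, -19, -22, -26] -> -19
  [-2, -48, -44, -10] -> [4, -42, -38, -4] -> [-42, -38, -4] -> [-4, -38, -42] -> -4
  [46, 19, -9, -39, -44, -48] -> [52, 25, -3, -33, -38, -42] -> [-3, -33, -38, -42] -> [-3, -33, -38, -42] -> -3
  [-43, -49, -14, 47, -25] -> [-37, -43, -8, 53, -19] -> [-37, -43, -8, -19] -> [-8, -19, -37, -43] -> -8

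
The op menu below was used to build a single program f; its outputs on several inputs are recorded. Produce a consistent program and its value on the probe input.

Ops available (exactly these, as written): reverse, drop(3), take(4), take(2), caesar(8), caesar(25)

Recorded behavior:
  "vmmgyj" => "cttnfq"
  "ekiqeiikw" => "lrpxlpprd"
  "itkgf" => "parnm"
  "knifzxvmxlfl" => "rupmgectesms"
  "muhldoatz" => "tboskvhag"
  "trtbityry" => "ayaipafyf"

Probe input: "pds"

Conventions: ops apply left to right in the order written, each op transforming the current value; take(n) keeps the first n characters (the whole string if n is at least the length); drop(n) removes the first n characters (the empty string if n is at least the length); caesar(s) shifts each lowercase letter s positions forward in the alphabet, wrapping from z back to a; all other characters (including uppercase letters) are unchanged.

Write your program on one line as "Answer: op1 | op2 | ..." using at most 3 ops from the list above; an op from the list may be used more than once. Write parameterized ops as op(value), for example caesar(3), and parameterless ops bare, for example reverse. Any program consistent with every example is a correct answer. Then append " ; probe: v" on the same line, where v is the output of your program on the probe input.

caesar(8) | caesar(25) ; probe: "wkz"

Check, running the answer program on each example:
  "vmmgyj" -> "duuogr" -> "cttnfq"
  "ekiqeiikw" -> "msqymqqse" -> "lrpxlpprd"
  "itkgf" -> "qbson" -> "parnm"
  "knifzxvmxlfl" -> "svqnhfduftnt" -> "rupmgectesms"
  "muhldoatz" -> "ucptlwibh" -> "tboskvhag"
  "trtbityry" -> "bzbjqbgzg" -> "ayaipafyf"
  probe: "pds" -> "xla" -> "wkz"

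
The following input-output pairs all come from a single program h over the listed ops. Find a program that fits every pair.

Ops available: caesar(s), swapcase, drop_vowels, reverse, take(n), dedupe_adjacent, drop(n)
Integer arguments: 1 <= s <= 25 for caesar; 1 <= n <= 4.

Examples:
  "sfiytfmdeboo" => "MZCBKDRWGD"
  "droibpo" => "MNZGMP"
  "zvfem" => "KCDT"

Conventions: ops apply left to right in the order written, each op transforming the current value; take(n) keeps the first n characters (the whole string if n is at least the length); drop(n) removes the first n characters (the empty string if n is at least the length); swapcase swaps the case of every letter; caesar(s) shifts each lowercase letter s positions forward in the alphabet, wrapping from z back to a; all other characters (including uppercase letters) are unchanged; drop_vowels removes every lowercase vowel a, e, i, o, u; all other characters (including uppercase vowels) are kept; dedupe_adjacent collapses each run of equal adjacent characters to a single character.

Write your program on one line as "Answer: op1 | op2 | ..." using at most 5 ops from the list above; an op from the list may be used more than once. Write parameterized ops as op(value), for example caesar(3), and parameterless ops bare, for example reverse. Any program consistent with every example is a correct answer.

drop(1) | dedupe_adjacent | reverse | caesar(24) | swapcase

Check, running the answer program on each example:
  "sfiytfmdeboo" -> "fiytfmdeboo" -> "fiytfmdebo" -> "obedmftyif" -> "mzcbkdrwgd" -> "MZCBKDRWGD"
  "droibpo" -> "roibpo" -> "roibpo" -> "opbior" -> "mnzgmp" -> "MNZGMP"
  "zvfem" -> "vfem" -> "vfem" -> "mefv" -> "kcdt" -> "KCDT"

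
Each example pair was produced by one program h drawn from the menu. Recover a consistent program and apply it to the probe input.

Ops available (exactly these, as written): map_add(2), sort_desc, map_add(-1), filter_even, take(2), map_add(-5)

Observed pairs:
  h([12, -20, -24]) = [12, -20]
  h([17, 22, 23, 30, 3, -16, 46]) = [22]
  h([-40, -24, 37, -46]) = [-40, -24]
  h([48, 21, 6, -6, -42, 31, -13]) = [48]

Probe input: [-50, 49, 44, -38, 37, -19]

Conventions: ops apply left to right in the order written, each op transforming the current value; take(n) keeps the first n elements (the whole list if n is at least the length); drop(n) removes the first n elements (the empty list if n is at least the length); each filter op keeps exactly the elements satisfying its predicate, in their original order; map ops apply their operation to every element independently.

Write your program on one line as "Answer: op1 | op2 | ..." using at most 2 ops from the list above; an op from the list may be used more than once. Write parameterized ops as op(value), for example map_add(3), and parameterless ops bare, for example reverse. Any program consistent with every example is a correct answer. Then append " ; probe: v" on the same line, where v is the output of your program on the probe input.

take(2) | filter_even ; probe: [-50]

Check, running the answer program on each example:
  [12, -20, -24] -> [12, -20] -> [12, -20]
  [17, 22, 23, 30, 3, -16, 46] -> [17, 22] -> [22]
  [-40, -24, 37, -46] -> [-40, -24] -> [-40, -24]
  [48, 21, 6, -6, -42, 31, -13] -> [48, 21] -> [48]
  probe: [-50, 49, 44, -38, 37, -19] -> [-50, 49] -> [-50]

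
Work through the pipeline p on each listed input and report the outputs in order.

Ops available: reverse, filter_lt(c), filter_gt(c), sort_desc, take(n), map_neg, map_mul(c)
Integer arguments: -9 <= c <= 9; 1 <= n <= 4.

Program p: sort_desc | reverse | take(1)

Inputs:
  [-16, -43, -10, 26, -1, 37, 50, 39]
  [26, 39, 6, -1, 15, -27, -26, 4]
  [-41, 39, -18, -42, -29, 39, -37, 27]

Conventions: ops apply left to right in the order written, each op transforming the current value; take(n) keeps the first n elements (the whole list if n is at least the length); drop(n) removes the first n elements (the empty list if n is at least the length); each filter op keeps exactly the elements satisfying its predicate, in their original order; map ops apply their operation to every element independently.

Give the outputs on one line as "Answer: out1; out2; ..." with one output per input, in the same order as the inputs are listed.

Execution, op by op:
  [-16, -43, -10, 26, -1, 37, 50, 39] -> [50, 39, 37, 26, -1, -10, -16, -43] -> [-43, -16, -10, -1, 26, 37, 39, 50] -> [-43]
  [26, 39, 6, -1, 15, -27, -26, 4] -> [39, 26, 15, 6, 4, -1, -26, -27] -> [-27, -26, -1, 4, 6, 15, 26, 39] -> [-27]
  [-41, 39, -18, -42, -29, 39, -37, 27] -> [39, 39, 27, -18, -29, -37, -41, -42] -> [-42, -41, -37, -29, -18, 27, 39, 39] -> [-42]

[-43]; [-27]; [-42]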